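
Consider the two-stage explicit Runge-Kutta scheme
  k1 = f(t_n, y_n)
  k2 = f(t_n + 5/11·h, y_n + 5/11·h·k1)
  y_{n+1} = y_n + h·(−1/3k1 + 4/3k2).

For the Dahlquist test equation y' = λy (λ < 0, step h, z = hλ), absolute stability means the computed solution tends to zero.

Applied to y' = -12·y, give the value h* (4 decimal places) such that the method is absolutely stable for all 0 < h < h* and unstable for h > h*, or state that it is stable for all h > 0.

(-1.6500,0); λ=-12 ⇒ h* = (33/20)/12 = 0.1375.

On y'=λy, z=hλ:
  k1=λy_n ⇒ h·k1=z·y_n;  k2=λ(1+5/11z)y_n ⇒ h·k2=z(1+5/11z)y_n
  y_{n+1}/y_n = 1 − 1/3z + 4/3z(1+5/11z) = 1 + z + 20/33z²
  so R(z) = 1 + z + 20/33z².

Need |R(x)|<1, x<0.
x=-1.62: |R|=0.9705
R=1: x+20/33x²=0 ⇒ x=−33/20=-1.6500; min R=1−1/(4·20/33)=0.5875>−1
Confirm numerically:
  x=-1.380: |R|=0.77418 <1
  x=-1.302: |R|=0.72540 <1
  x=-1.126: |R|=0.64241 <1
  x=-0.742: |R|=0.59168 <1
  x=-2.006: |R|=1.43281 >1
  x=-1.705: |R|=1.05683 >1
Interval (-1.6500, 0).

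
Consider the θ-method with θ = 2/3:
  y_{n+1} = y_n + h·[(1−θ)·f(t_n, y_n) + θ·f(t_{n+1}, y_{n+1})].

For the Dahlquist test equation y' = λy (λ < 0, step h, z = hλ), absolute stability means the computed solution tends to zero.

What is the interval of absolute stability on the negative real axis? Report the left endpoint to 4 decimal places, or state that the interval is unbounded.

interval (−∞, 0).

Set f=λy, z=hλ:
  y_{n+1} = y_n + z·[1/3·y_n + 2/3·y_{n+1}] ⇒ (1 − 2/3z)y_{n+1} = (1 + 1/3z)y_n
  so R(z) = (1 + 1/3z)/(1 − 2/3z).

Solve |R(x)|<1 on ℝ⁻.
x=-0.64: |R|=0.5514
x=-2: |R|=0.1429
x=-10: |R|=0.3043
x=-100: |R|=0.4778
θ=2/3≥1/2 ⇒ |1+1/3x|<|1−2/3x| ∀x<0 ⇒ stable on all of ℝ⁻.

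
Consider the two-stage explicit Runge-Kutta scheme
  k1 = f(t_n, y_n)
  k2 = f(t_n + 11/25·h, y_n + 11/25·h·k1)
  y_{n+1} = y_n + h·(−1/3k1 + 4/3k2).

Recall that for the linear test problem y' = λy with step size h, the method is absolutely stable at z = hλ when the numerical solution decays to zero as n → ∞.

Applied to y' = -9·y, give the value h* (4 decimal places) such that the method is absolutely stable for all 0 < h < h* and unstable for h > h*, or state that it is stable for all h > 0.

Test eqn y'=λy, z=hλ:
  k1=λy_n ⇒ h·k1=z·y_n;  k2=λ(1+11/25z)y_n ⇒ h·k2=z(1+11/25z)y_n
  y_{n+1}/y_n = 1 − 1/3z + 4/3z(1+11/25z) = 1 + z + 44/75z²
  ⇒ R(z) = 1 + z + 44/75z².

Boundary: |R(x)|=1, x<0.
x=-1.67: |R|=0.9662
R=1: x+44/75x²=0 ⇒ x=−75/44=-1.7045; min R=1−1/(4·44/75)=0.5739>−1
Confirm numerically:
  x=-1.592: |R|=0.89489 <1
  x=-0.874: |R|=0.57414 <1
  x=-0.762: |R|=0.57864 <1
  x=-2.030: |R|=1.38759 >1
  x=-1.855: |R|=1.16373 >1
Stable set (-1.7045, 0).

(-1.7045,0); λ=-9 ⇒ h* = (75/44)/9 = 0.1894.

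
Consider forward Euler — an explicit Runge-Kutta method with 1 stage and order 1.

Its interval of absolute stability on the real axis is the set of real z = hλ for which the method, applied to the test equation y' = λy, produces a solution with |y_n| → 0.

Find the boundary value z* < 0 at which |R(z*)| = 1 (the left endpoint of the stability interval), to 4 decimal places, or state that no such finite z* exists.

left endpoint -2.0000.

On y'=λy, z=hλ:
  order 1, 1-stage ⇒ R(z)=1+z
  (e.g. R(-0.67)=0.33000, |R|=0.33000)

Find x<0 with |R(x)|<1.
x=-0.67: |R|=0.3300
|R(-2.16)|=1.1600 |R(-1.87)|=0.8700 |R(-1.54)|=0.5400
Bisect:
  x_lo=-2.6272 |R|=1.6272  x_hi=-0.0828 |R|=0.9172
  mid=-1.35500 |R|=0.35500 →hi
  mid=-1.99109 |R|=0.99109 →hi
  mid=-2.30914 |R|=1.30914 →lo
  mid=-2.15011 |R|=1.15011 →lo
  mid=-2.07060 |R|=1.07060 →lo
  mid=-2.03085 |R|=1.03085 →lo
  mid=-2.01097 |R|=1.01097 →lo
  mid=-2.00103 |R|=1.00103 →lo
  mid=-1.99606 |R|=0.99606 →hi
  ...
  [-2.00010,-1.99994] ⇒ x*=-2.0000
Interval (-2.0000, 0).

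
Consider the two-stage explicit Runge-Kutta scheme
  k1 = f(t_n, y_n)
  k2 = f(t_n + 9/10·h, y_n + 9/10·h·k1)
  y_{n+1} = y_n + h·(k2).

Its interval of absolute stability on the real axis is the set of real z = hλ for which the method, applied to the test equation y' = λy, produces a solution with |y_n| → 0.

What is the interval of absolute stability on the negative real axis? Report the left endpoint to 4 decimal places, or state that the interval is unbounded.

On y'=λy, z=hλ:
  k1=λy_n ⇒ h·k1=z·y_n;  k2=λ(1+9/10z)y_n ⇒ h·k2=z(1+9/10z)y_n
  y_{n+1}/y_n = 1 + z(1+9/10z) = 1 + z + 9/10z²
  Hence R(z) = 1 + z + 9/10z².

Need |R(x)|<1, x<0.
x=-1.24: |R|=1.1438
R=1: x+9/10x²=0 ⇒ x=−10/9=-1.1111; min R=1−1/(4·9/10)=0.7222>−1
Confirm numerically:
  x=-0.955: |R|=0.86582 <1
  x=-0.724: |R|=0.74776 <1
  x=-0.711: |R|=0.74397 <1
  x=-1.499: |R|=1.52330 >1
  x=-1.146: |R|=1.03598 >1
So |R|<1 on (-1.1111, 0).

(-1.1111, 0).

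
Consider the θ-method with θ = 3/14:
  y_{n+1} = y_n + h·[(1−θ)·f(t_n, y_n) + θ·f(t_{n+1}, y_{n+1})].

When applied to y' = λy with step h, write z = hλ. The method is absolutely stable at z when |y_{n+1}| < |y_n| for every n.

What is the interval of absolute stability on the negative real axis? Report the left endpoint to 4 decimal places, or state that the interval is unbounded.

With y'=λy (z=hλ):
  y_{n+1} = y_n + z·[11/14·y_n + 3/14·y_{n+1}] ⇒ (1 − 3/14z)y_{n+1} = (1 + 11/14z)y_n
  ⇒ R(z) = (1 + 11/14z)/(1 − 3/14z).

Boundary: |R(x)|=1, x<0.
x=-0.88: |R|=0.2596
R=−1: 1+11/14x = −1+3/14x ⇒ -4/7x=2 ⇒ x=2/(-4/7)=-3.5000
Confirm numerically:
  x=-3.402: |R|=0.96761 <1
  x=-3.036: |R|=0.83936 <1
  x=-2.872: |R|=0.77786 <1
  x=-1.626: |R|=0.20585 <1
  x=-3.871: |R|=1.11588 >1
  x=-3.542: |R|=1.01364 >1
Interval (-3.5000, 0).

(-3.5000, 0).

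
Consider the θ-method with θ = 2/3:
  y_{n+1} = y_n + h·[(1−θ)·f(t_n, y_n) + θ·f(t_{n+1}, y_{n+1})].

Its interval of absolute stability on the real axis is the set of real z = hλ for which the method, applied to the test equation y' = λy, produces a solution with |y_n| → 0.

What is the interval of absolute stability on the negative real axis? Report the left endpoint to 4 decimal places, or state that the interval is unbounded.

(−∞, 0) — no finite endpoint.

Set f=λy, z=hλ:
  y_{n+1} = y_n + z·[1/3·y_n + 2/3·y_{n+1}] ⇒ (1 − 2/3z)y_{n+1} = (1 + 1/3z)y_n
  so R(z) = (1 + 1/3z)/(1 − 2/3z).

Find x<0 with |R(x)|<1.
x=-0.34: |R|=0.7228
x=-2: |R|=0.1429
x=-10: |R|=0.3043
x=-100: |R|=0.4778
θ=2/3≥1/2 ⇒ |1+1/3x|<|1−2/3x| ∀x<0 ⇒ unbounded interval.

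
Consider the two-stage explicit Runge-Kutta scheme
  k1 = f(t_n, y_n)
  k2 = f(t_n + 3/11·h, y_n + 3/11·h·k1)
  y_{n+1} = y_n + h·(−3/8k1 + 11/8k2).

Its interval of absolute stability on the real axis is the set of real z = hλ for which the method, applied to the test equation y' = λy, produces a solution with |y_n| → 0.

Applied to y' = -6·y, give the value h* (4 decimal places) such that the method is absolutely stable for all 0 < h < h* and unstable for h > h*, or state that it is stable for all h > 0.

With y'=λy (z=hλ):
  k1=λy_n ⇒ h·k1=z·y_n;  k2=λ(1+3/11z)y_n ⇒ h·k2=z(1+3/11z)y_n
  y_{n+1}/y_n = 1 − 3/8z + 11/8z(1+3/11z) = 1 + z + 3/8z²
  ⇒ R(z) = 1 + z + 3/8z².

Need |R(x)|<1, x<0.
x=-0.87: |R|=0.4138
R=1: x+3/8x²=0 ⇒ x=−8/3=-2.6667; min R=1−1/(4·3/8)=0.3333>−1
Confirm numerically:
  x=-2.277: |R|=0.66727 <1
  x=-2.144: |R|=0.57978 <1
  x=-2.035: |R|=0.51796 <1
  x=-3.180: |R|=1.61215 >1
  x=-3.057: |R|=1.44747 >1
Interval (-2.6667, 0).

(-2.6667,0); λ=-6 ⇒ h* = (8/3)/6 = 0.4444.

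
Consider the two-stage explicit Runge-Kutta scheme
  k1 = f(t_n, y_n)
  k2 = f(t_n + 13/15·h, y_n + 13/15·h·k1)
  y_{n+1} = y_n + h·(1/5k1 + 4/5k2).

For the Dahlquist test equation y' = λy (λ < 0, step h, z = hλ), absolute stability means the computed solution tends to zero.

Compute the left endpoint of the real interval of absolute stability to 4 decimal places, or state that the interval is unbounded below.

Test eqn y'=λy, z=hλ:
  k1=λy_n ⇒ h·k1=z·y_n;  k2=λ(1+13/15z)y_n ⇒ h·k2=z(1+13/15z)y_n
  y_{n+1}/y_n = 1 + 1/5z + 4/5z(1+13/15z) = 1 + z + 52/75z²
  R(z) = 1 + z + 52/75z².

Need |R(x)|<1, x<0.
x=-1.26: |R|=0.8407
R=1: x+52/75x²=0 ⇒ x=−75/52=-1.4423; min R=1−1/(4·52/75)=0.6394>−1
Confirm numerically:
  x=-1.408: |R|=0.96651 <1
  x=-0.950: |R|=0.67573 <1
  x=-0.812: |R|=0.64515 <1
  x=-0.614: |R|=0.64738 <1
  x=-1.807: |R|=1.45691 >1
  x=-1.653: |R|=1.24147 >1
So |R|<1 on (-1.4423, 0).

z* = -1.4423.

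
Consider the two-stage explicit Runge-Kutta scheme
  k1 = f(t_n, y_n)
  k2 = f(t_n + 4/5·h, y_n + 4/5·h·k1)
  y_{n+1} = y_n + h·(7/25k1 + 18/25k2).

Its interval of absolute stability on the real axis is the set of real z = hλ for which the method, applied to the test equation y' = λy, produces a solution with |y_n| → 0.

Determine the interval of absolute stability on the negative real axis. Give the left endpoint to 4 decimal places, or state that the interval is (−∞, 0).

(-1.7361, 0).

With y'=λy (z=hλ):
  k1=λy_n ⇒ h·k1=z·y_n;  k2=λ(1+4/5z)y_n ⇒ h·k2=z(1+4/5z)y_n
  y_{n+1}/y_n = 1 + 7/25z + 18/25z(1+4/5z) = 1 + z + 72/125z²
  ⇒ R(z) = 1 + z + 72/125z².

Boundary: |R(x)|=1, x<0.
x=-1.38: |R|=0.7169
R=1: x+72/125x²=0 ⇒ x=−125/72=-1.7361; min R=1−1/(4·72/125)=0.5660>−1
Confirm numerically:
  x=-1.386: |R|=0.72049 <1
  x=-1.197: |R|=0.62830 <1
  x=-0.804: |R|=0.56834 <1
  x=-2.151: |R|=1.51404 >1
  x=-1.804: |R|=1.07054 >1
  x=-1.789: |R|=1.05450 >1
So |R|<1 on (-1.7361, 0).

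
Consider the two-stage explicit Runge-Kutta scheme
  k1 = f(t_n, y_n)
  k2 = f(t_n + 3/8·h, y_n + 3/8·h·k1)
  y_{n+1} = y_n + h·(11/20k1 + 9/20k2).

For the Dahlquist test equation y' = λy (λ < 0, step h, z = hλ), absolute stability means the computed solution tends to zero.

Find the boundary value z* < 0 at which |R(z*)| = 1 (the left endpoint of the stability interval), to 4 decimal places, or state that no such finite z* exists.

z* = -5.9259.

On y'=λy, z=hλ:
  k1=λy_n ⇒ h·k1=z·y_n;  k2=λ(1+3/8z)y_n ⇒ h·k2=z(1+3/8z)y_n
  y_{n+1}/y_n = 1 + 11/20z + 9/20z(1+3/8z) = 1 + z + 27/160z²
  so R(z) = 1 + z + 27/160z².

Find x<0 with |R(x)|<1.
x=-1.74: |R|=0.2291
R=1: x+27/160x²=0 ⇒ x=−160/27=-5.9259; min R=1−1/(4·27/160)=-0.4815>−1
Confirm numerically:
  x=-5.841: |R|=0.91629 <1
  x=-5.336: |R|=0.46880 <1
  x=-5.209: |R|=0.36981 <1
  x=-5.116: |R|=0.30077 <1
  x=-6.514: |R|=1.64643 >1
  x=-6.320: |R|=1.42028 >1
So |R|<1 on (-5.9259, 0).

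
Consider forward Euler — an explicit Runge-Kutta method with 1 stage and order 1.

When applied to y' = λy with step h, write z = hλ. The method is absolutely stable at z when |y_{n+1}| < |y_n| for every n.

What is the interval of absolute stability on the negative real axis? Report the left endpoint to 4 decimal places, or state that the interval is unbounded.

(-2.0000, 0).

On y'=λy, z=hλ:
  order 1, 1-stage ⇒ R(z)=1+z
  (e.g. R(-1.4)=-0.40000, |R|=0.40000)

Solve |R(x)|<1 on ℝ⁻.
x=-1.4: |R|=0.4000
|R(-1.9)|=0.9000 |R(-1.8)|=0.8000 |R(-0.81)|=0.1900
Bisect:
  x_lo=-2.8231 |R|=1.8231  x_hi=-0.1828 |R|=0.8172
  mid=-1.50294 |R|=0.50294 →hi
  mid=-2.16300 |R|=1.16300 →lo
  mid=-1.83297 |R|=0.83297 →hi
  mid=-1.99799 |R|=0.99799 →hi
  mid=-2.08049 |R|=1.08049 →lo
  mid=-2.03924 |R|=1.03924 →lo
  mid=-2.01861 |R|=1.01861 →lo
  mid=-2.00830 |R|=1.00830 →lo
  ...
  [-2.00008,-1.99992] ⇒ x*=-2.0000
Interval (-2.0000, 0).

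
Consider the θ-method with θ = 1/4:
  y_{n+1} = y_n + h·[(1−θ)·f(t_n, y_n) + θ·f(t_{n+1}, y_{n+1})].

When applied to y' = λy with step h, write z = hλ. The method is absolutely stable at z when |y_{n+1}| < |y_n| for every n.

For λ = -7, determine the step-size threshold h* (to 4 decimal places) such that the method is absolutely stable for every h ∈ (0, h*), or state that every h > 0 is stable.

(-4.0000,0); λ=-7 ⇒ h* = (4)/7 = 0.5714.

Test eqn y'=λy, z=hλ:
  y_{n+1} = y_n + z·[3/4·y_n + 1/4·y_{n+1}] ⇒ (1 − 1/4z)y_{n+1} = (1 + 3/4z)y_n
  so R(z) = (1 + 3/4z)/(1 − 1/4z).

Need |R(x)|<1, x<0.
x=-0.38: |R|=0.6530
R=−1: 1+3/4x = −1+1/4x ⇒ -1/2x=2 ⇒ x=2/(-1/2)=-4.0000
Confirm numerically:
  x=-3.913: |R|=0.97801 <1
  x=-3.617: |R|=0.89944 <1
  x=-3.451: |R|=0.85264 <1
  x=-3.414: |R|=0.84192 <1
  x=-4.315: |R|=1.07577 >1
  x=-4.256: |R|=1.06202 >1
Stable set (-4.0000, 0).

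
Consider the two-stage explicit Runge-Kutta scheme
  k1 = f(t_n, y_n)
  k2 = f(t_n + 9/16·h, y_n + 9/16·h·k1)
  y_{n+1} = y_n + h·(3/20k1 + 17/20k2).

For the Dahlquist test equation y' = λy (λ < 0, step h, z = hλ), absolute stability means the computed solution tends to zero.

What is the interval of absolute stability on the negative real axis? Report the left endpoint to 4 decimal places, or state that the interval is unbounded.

Test eqn y'=λy, z=hλ:
  k1=λy_n ⇒ h·k1=z·y_n;  k2=λ(1+9/16z)y_n ⇒ h·k2=z(1+9/16z)y_n
  y_{n+1}/y_n = 1 + 3/20z + 17/20z(1+9/16z) = 1 + z + 153/320z²
  Hence R(z) = 1 + z + 153/320z².

Solve |R(x)|<1 on ℝ⁻.
x=-1.41: |R|=0.5406
R=1: x+153/320x²=0 ⇒ x=−320/153=-2.0915; min R=1−1/(4·153/320)=0.4771>−1
Confirm numerically:
  x=-2.050: |R|=0.95932 <1
  x=-1.587: |R|=0.61719 <1
  x=-1.401: |R|=0.53746 <1
  x=-1.396: |R|=0.53578 <1
  x=-2.668: |R|=1.73540 >1
  x=-2.524: |R|=1.52193 >1
Stable set (-2.0915, 0).

(-2.0915, 0).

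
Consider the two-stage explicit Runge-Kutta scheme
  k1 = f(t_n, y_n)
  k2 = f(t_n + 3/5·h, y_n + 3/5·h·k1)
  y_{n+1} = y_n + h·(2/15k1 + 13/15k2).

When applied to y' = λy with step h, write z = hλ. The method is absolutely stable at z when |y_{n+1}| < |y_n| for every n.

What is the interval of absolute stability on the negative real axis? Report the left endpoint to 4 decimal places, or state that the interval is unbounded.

(-1.9231, 0).

On y'=λy, z=hλ:
  k1=λy_n ⇒ h·k1=z·y_n;  k2=λ(1+3/5z)y_n ⇒ h·k2=z(1+3/5z)y_n
  y_{n+1}/y_n = 1 + 2/15z + 13/15z(1+3/5z) = 1 + z + 13/25z²
  R(z) = 1 + z + 13/25z².

Need |R(x)|<1, x<0.
x=-0.68: |R|=0.5604
R=1: x+13/25x²=0 ⇒ x=−25/13=-1.9231; min R=1−1/(4·13/25)=0.5192>−1
Confirm numerically:
  x=-1.567: |R|=0.70985 <1
  x=-1.103: |R|=0.52964 <1
  x=-0.822: |R|=0.52936 <1
  x=-0.810: |R|=0.53117 <1
  x=-2.336: |R|=1.50159 >1
  x=-2.088: |R|=1.17907 >1
Interval (-1.9231, 0).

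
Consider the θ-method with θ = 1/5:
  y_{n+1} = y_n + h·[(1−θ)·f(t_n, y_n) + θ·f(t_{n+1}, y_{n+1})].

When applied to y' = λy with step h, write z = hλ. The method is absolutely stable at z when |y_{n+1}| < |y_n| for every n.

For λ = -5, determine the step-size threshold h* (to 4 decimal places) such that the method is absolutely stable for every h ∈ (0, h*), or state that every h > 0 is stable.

(-3.3333,0); λ=-5 ⇒ h* = (10/3)/5 = 0.6667.

On y'=λy, z=hλ:
  y_{n+1} = y_n + z·[4/5·y_n + 1/5·y_{n+1}] ⇒ (1 − 1/5z)y_{n+1} = (1 + 4/5z)y_n
  ⇒ R(z) = (1 + 4/5z)/(1 − 1/5z).

Boundary: |R(x)|=1, x<0.
x=-1.13: |R|=0.0783
R=−1: 1+4/5x = −1+1/5x ⇒ -3/5x=2 ⇒ x=2/(-3/5)=-3.3333
Confirm numerically:
  x=-3.207: |R|=0.95382 <1
  x=-2.123: |R|=0.49024 <1
  x=-1.573: |R|=0.19656 <1
  x=-3.608: |R|=1.09572 >1
  x=-3.407: |R|=1.02629 >1
Interval (-3.3333, 0).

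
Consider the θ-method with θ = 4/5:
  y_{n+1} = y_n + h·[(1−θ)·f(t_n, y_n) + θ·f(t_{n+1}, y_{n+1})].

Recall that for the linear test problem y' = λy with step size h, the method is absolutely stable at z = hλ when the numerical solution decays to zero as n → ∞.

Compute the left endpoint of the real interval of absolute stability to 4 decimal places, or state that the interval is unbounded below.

unbounded; (−∞, 0).

Test eqn y'=λy, z=hλ:
  y_{n+1} = y_n + z·[1/5·y_n + 4/5·y_{n+1}] ⇒ (1 − 4/5z)y_{n+1} = (1 + 1/5z)y_n
  R(z) = (1 + 1/5z)/(1 − 4/5z).

Boundary: |R(x)|=1, x<0.
x=-0.83: |R|=0.5012
x=-2: |R|=0.2308
x=-10: |R|=0.1111
x=-100: |R|=0.2346
θ=4/5≥1/2 ⇒ |1+1/5x|<|1−4/5x| ∀x<0 ⇒ unbounded interval.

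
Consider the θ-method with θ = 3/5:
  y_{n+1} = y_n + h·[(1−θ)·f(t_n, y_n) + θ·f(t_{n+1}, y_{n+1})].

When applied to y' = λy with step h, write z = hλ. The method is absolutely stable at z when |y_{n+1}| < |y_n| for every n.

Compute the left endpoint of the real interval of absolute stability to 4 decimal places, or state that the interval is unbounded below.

On y'=λy, z=hλ:
  y_{n+1} = y_n + z·[2/5·y_n + 3/5·y_{n+1}] ⇒ (1 − 3/5z)y_{n+1} = (1 + 2/5z)y_n
  ⇒ R(z) = (1 + 2/5z)/(1 − 3/5z).

Solve |R(x)|<1 on ℝ⁻.
x=-1.27: |R|=0.2792
x=-2: |R|=0.0909
x=-10: |R|=0.4286
x=-100: |R|=0.6393
θ=3/5≥1/2 ⇒ |1+2/5x|<|1−3/5x| ∀x<0 ⇒ stable on all of ℝ⁻.

interval (−∞, 0).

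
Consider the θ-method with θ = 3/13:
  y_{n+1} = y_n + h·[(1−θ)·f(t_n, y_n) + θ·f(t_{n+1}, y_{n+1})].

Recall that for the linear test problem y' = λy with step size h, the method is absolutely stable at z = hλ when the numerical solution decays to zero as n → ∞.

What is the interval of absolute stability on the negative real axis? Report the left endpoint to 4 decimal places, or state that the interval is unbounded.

z∈(-3.7143,0).

Test eqn y'=λy, z=hλ:
  y_{n+1} = y_n + z·[10/13·y_n + 3/13·y_{n+1}] ⇒ (1 − 3/13z)y_{n+1} = (1 + 10/13z)y_n
  Hence R(z) = (1 + 10/13z)/(1 − 3/13z).

Find x<0 with |R(x)|<1.
x=-1.18: |R|=0.0726
R=−1: 1+10/13x = −1+3/13x ⇒ -7/13x=2 ⇒ x=2/(-7/13)=-3.7143
Confirm numerically:
  x=-3.365: |R|=0.89413 <1
  x=-2.726: |R|=0.67334 <1
  x=-2.291: |R|=0.49867 <1
  x=-2.209: |R|=0.46314 <1
  x=-4.160: |R|=1.12245 >1
  x=-3.864: |R|=1.04262 >1
Stable set (-3.7143, 0).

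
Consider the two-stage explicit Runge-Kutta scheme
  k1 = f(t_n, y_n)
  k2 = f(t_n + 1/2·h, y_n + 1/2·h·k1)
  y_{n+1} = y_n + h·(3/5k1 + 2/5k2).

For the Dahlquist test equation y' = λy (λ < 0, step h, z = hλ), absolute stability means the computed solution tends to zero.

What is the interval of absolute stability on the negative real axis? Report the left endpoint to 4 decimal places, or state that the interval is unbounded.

z∈(-5.0000,0).

On y'=λy, z=hλ:
  k1=λy_n ⇒ h·k1=z·y_n;  k2=λ(1+1/2z)y_n ⇒ h·k2=z(1+1/2z)y_n
  y_{n+1}/y_n = 1 + 3/5z + 2/5z(1+1/2z) = 1 + z + 1/5z²
  R(z) = 1 + z + 1/5z².

Need |R(x)|<1, x<0.
x=-0.7: |R|=0.3980
R=1: x+1/5x²=0 ⇒ x=−5=-5.0000; min R=1−1/(4·1/5)=-0.2500>−1
Confirm numerically:
  x=-4.940: |R|=0.94072 <1
  x=-3.469: |R|=0.06221 <1
  x=-3.397: |R|=0.08908 <1
  x=-5.356: |R|=1.38135 >1
  x=-5.124: |R|=1.12708 >1
So |R|<1 on (-5.0000, 0).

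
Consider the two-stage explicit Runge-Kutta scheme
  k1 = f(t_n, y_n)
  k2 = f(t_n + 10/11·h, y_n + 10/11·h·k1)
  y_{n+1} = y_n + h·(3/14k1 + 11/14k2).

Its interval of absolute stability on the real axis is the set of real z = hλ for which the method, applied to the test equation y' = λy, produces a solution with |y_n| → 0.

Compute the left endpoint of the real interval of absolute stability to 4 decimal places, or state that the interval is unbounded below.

z* = -1.4000.

On y'=λy, z=hλ:
  k1=λy_n ⇒ h·k1=z·y_n;  k2=λ(1+10/11z)y_n ⇒ h·k2=z(1+10/11z)y_n
  y_{n+1}/y_n = 1 + 3/14z + 11/14z(1+10/11z) = 1 + z + 5/7z²
  so R(z) = 1 + z + 5/7z².

Need |R(x)|<1, x<0.
x=-1.62: |R|=1.2546
R=1: x+5/7x²=0 ⇒ x=−7/5=-1.4000; min R=1−1/(4·5/7)=0.6500>−1
Confirm numerically:
  x=-0.944: |R|=0.69253 <1
  x=-0.792: |R|=0.65605 <1
  x=-0.767: |R|=0.65321 <1
  x=-0.643: |R|=0.65232 <1
  x=-1.802: |R|=1.51743 >1
  x=-1.785: |R|=1.49087 >1
  x=-1.482: |R|=1.08680 >1
Stable set (-1.4000, 0).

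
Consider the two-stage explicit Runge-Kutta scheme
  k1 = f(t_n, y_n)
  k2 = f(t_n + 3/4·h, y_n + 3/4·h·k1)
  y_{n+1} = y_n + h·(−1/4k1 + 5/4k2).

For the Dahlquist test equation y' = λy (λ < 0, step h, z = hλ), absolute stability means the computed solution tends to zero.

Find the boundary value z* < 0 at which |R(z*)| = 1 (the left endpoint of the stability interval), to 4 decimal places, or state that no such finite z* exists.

z* = -1.0667.

Test eqn y'=λy, z=hλ:
  k1=λy_n ⇒ h·k1=z·y_n;  k2=λ(1+3/4z)y_n ⇒ h·k2=z(1+3/4z)y_n
  y_{n+1}/y_n = 1 − 1/4z + 5/4z(1+3/4z) = 1 + z + 15/16z²
  Hence R(z) = 1 + z + 15/16z².

Need |R(x)|<1, x<0.
x=-0.65: |R|=0.7461
R=1: x+15/16x²=0 ⇒ x=−16/15=-1.0667; min R=1−1/(4·15/16)=0.7333>−1
Confirm numerically:
  x=-0.865: |R|=0.83646 <1
  x=-0.859: |R|=0.83276 <1
  x=-0.592: |R|=0.73656 <1
  x=-1.590: |R|=1.78009 >1
  x=-1.317: |R|=1.30908 >1
So |R|<1 on (-1.0667, 0).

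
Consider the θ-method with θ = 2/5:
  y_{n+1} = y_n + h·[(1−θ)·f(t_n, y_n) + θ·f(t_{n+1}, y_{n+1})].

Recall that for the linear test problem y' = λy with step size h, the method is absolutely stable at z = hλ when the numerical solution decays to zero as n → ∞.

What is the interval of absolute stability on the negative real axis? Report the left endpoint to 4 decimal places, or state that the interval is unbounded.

z∈(-10.0000,0).

Test eqn y'=λy, z=hλ:
  y_{n+1} = y_n + z·[3/5·y_n + 2/5·y_{n+1}] ⇒ (1 − 2/5z)y_{n+1} = (1 + 3/5z)y_n
  so R(z) = (1 + 3/5z)/(1 − 2/5z).

Find x<0 with |R(x)|<1.
x=-0.44: |R|=0.6259
R=−1: 1+3/5x = −1+2/5x ⇒ -1/5x=2 ⇒ x=2/(-1/5)=-10.0000
Confirm numerically:
  x=-9.456: |R|=0.97725 <1
  x=-7.345: |R|=0.86516 <1
  x=-4.351: |R|=0.58772 <1
  x=-10.578: |R|=1.02210 >1
  x=-10.248: |R|=1.00973 >1
  x=-10.057: |R|=1.00227 >1
So |R|<1 on (-10.0000, 0).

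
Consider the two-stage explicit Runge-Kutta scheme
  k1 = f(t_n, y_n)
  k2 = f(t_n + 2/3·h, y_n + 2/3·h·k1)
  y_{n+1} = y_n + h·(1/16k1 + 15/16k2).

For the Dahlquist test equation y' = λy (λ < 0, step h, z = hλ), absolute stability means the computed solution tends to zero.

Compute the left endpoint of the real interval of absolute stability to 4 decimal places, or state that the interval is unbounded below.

Set f=λy, z=hλ:
  k1=λy_n ⇒ h·k1=z·y_n;  k2=λ(1+2/3z)y_n ⇒ h·k2=z(1+2/3z)y_n
  y_{n+1}/y_n = 1 + 1/16z + 15/16z(1+2/3z) = 1 + z + 5/8z²
  ⇒ R(z) = 1 + z + 5/8z².

Boundary: |R(x)|=1, x<0.
x=-0.33: |R|=0.7381
R=1: x+5/8x²=0 ⇒ x=−8/5=-1.6000; min R=1−1/(4·5/8)=0.6000>−1
Confirm numerically:
  x=-1.214: |R|=0.70712 <1
  x=-0.787: |R|=0.60011 <1
  x=-0.742: |R|=0.60210 <1
  x=-2.165: |R|=1.76452 >1
  x=-2.078: |R|=1.62080 >1
  x=-2.032: |R|=1.54864 >1
Interval (-1.6000, 0).

left endpoint -1.6000.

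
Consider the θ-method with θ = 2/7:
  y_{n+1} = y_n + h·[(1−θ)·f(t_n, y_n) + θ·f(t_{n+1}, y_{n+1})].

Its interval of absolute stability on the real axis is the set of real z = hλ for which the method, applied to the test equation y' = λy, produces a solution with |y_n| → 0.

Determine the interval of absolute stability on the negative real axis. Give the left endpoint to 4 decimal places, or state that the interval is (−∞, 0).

z∈(-4.6667,0).

Test eqn y'=λy, z=hλ:
  y_{n+1} = y_n + z·[5/7·y_n + 2/7·y_{n+1}] ⇒ (1 − 2/7z)y_{n+1} = (1 + 5/7z)y_n
  R(z) = (1 + 5/7z)/(1 − 2/7z).

Need |R(x)|<1, x<0.
x=-1.23: |R|=0.0899
R=−1: 1+5/7x = −1+2/7x ⇒ -3/7x=2 ⇒ x=2/(-3/7)=-4.6667
Confirm numerically:
  x=-4.576: |R|=0.98316 <1
  x=-4.020: |R|=0.87101 <1
  x=-3.711: |R|=0.80121 <1
  x=-1.885: |R|=0.22516 <1
  x=-5.218: |R|=1.09486 >1
  x=-5.080: |R|=1.07226 >1
Stable set (-4.6667, 0).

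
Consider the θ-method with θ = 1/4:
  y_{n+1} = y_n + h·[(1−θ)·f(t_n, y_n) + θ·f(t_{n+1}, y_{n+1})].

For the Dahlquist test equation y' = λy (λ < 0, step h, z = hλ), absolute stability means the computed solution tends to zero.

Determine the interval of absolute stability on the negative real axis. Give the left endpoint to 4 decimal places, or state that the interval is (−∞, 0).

z∈(-4.0000,0).

On y'=λy, z=hλ:
  y_{n+1} = y_n + z·[3/4·y_n + 1/4·y_{n+1}] ⇒ (1 − 1/4z)y_{n+1} = (1 + 3/4z)y_n
  R(z) = (1 + 3/4z)/(1 − 1/4z).

Solve |R(x)|<1 on ℝ⁻.
x=-0.82: |R|=0.3195
R=−1: 1+3/4x = −1+1/4x ⇒ -1/2x=2 ⇒ x=2/(-1/2)=-4.0000
Confirm numerically:
  x=-3.404: |R|=0.83901 <1
  x=-3.045: |R|=0.72889 <1
  x=-2.279: |R|=0.45182 <1
  x=-1.882: |R|=0.27984 <1
  x=-4.470: |R|=1.11098 >1
  x=-4.221: |R|=1.05376 >1
  x=-4.138: |R|=1.03391 >1
Stable set (-4.0000, 0).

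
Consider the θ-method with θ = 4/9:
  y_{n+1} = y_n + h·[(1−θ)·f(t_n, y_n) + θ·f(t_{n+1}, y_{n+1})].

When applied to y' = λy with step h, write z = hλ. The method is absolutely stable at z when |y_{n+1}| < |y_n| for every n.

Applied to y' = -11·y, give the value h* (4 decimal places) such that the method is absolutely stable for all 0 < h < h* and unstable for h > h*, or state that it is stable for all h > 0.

(-18.0000,0); λ=-11 ⇒ h* = (18)/11 = 1.6364.

Set f=λy, z=hλ:
  y_{n+1} = y_n + z·[5/9·y_n + 4/9·y_{n+1}] ⇒ (1 − 4/9z)y_{n+1} = (1 + 5/9z)y_n
  R(z) = (1 + 5/9z)/(1 − 4/9z).

Need |R(x)|<1, x<0.
x=-0.97: |R|=0.3222
R=−1: 1+5/9x = −1+4/9x ⇒ -1/9x=2 ⇒ x=2/(-1/9)=-18.0000
Confirm numerically:
  x=-17.417: |R|=0.99259 <1
  x=-17.007: |R|=0.98711 <1
  x=-11.234: |R|=0.87456 <1
  x=-18.117: |R|=1.00144 >1
So |R|<1 on (-18.0000, 0).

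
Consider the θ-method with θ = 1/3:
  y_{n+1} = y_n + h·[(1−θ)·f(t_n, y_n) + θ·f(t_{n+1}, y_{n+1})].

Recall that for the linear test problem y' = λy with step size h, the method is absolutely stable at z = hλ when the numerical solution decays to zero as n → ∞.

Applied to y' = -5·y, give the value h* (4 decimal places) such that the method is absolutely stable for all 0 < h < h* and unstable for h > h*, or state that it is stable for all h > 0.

On y'=λy, z=hλ:
  y_{n+1} = y_n + z·[2/3·y_n + 1/3·y_{n+1}] ⇒ (1 − 1/3z)y_{n+1} = (1 + 2/3z)y_n
  so R(z) = (1 + 2/3z)/(1 − 1/3z).

Need |R(x)|<1, x<0.
x=-0.3: |R|=0.7273
R=−1: 1+2/3x = −1+1/3x ⇒ -1/3x=2 ⇒ x=2/(-1/3)=-6.0000
Confirm numerically:
  x=-5.955: |R|=0.99497 <1
  x=-4.793: |R|=0.84512 <1
  x=-3.247: |R|=0.55931 <1
  x=-6.596: |R|=1.06211 >1
  x=-6.515: |R|=1.05413 >1
  x=-6.236: |R|=1.02555 >1
Interval (-6.0000, 0).

(-6.0000,0); λ=-5 ⇒ h* = (6)/5 = 1.2000.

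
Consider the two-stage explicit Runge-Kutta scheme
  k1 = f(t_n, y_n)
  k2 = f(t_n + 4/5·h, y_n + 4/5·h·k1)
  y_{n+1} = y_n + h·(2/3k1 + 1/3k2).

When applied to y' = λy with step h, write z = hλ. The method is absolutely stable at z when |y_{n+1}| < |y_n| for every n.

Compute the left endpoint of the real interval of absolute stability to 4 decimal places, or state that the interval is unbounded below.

z* = -3.7500.

With y'=λy (z=hλ):
  k1=λy_n ⇒ h·k1=z·y_n;  k2=λ(1+4/5z)y_n ⇒ h·k2=z(1+4/5z)y_n
  y_{n+1}/y_n = 1 + 2/3z + 1/3z(1+4/5z) = 1 + z + 4/15z²
  ⇒ R(z) = 1 + z + 4/15z².

Boundary: |R(x)|=1, x<0.
x=-0.38: |R|=0.6585
R=1: x+4/15x²=0 ⇒ x=−15/4=-3.7500; min R=1−1/(4·4/15)=0.0625>−1
Confirm numerically:
  x=-2.423: |R|=0.14258 <1
  x=-2.038: |R|=0.06959 <1
  x=-1.866: |R|=0.06252 <1
  x=-1.675: |R|=0.07317 <1
  x=-3.808: |R|=1.05890 >1
  x=-3.789: |R|=1.03941 >1
Interval (-3.7500, 0).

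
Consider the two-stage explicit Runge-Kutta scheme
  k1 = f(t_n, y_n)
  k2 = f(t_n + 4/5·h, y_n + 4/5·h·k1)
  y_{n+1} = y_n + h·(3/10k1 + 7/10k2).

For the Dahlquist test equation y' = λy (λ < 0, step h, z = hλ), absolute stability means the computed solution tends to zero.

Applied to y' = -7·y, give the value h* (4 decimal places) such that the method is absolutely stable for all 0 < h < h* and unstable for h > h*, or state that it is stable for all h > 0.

Set f=λy, z=hλ:
  k1=λy_n ⇒ h·k1=z·y_n;  k2=λ(1+4/5z)y_n ⇒ h·k2=z(1+4/5z)y_n
  y_{n+1}/y_n = 1 + 3/10z + 7/10z(1+4/5z) = 1 + z + 14/25z²
  so R(z) = 1 + z + 14/25z².

Find x<0 with |R(x)|<1.
x=-0.51: |R|=0.6357
R=1: x+14/25x²=0 ⇒ x=−25/14=-1.7857; min R=1−1/(4·14/25)=0.5536>−1
Confirm numerically:
  x=-1.378: |R|=0.68538 <1
  x=-1.376: |R|=0.68429 <1
  x=-1.012: |R|=0.56152 <1
  x=-1.006: |R|=0.56074 <1
  x=-2.265: |R|=1.60793 >1
  x=-2.073: |R|=1.33350 >1
  x=-1.946: |R|=1.17467 >1
So |R|<1 on (-1.7857, 0).

(-1.7857,0); λ=-7 ⇒ h* = (25/14)/7 = 0.2551.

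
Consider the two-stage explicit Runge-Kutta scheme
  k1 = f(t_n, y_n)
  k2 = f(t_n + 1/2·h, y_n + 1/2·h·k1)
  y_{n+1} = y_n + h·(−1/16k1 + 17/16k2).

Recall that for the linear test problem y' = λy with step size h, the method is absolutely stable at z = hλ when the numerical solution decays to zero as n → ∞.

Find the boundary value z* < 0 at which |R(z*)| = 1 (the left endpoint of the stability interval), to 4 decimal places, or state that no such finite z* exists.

On y'=λy, z=hλ:
  k1=λy_n ⇒ h·k1=z·y_n;  k2=λ(1+1/2z)y_n ⇒ h·k2=z(1+1/2z)y_n
  y_{n+1}/y_n = 1 − 1/16z + 17/16z(1+1/2z) = 1 + z + 17/32z²
  ⇒ R(z) = 1 + z + 17/32z².

Solve |R(x)|<1 on ℝ⁻.
x=-1.76: |R|=0.8856
R=1: x+17/32x²=0 ⇒ x=−32/17=-1.8824; min R=1−1/(4·17/32)=0.5294>−1
Confirm numerically:
  x=-1.692: |R|=0.82890 <1
  x=-0.977: |R|=0.53009 <1
  x=-0.973: |R|=0.52995 <1
  x=-2.270: |R|=1.46748 >1
  x=-2.141: |R|=1.29419 >1
  x=-1.992: |R|=1.11603 >1
So |R|<1 on (-1.8824, 0).

left endpoint -1.8824.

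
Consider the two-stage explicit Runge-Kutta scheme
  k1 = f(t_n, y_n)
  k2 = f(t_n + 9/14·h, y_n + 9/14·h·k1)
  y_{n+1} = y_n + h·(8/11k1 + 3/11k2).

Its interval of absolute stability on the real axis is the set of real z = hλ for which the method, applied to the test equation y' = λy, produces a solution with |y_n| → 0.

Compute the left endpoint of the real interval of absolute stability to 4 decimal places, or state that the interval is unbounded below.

Set f=λy, z=hλ:
  k1=λy_n ⇒ h·k1=z·y_n;  k2=λ(1+9/14z)y_n ⇒ h·k2=z(1+9/14z)y_n
  y_{n+1}/y_n = 1 + 8/11z + 3/11z(1+9/14z) = 1 + z + 27/154z²
  ⇒ R(z) = 1 + z + 27/154z².

Find x<0 with |R(x)|<1.
x=-0.35: |R|=0.6715
R=1: x+27/154x²=0 ⇒ x=−154/27=-5.7037; min R=1−1/(4·27/154)=-0.4259>−1
Confirm numerically:
  x=-5.225: |R|=0.56147 <1
  x=-4.783: |R|=0.22792 <1
  x=-4.720: |R|=0.18595 <1
  x=-4.204: |R|=0.10538 <1
  x=-6.079: |R|=1.39999 >1
  x=-5.956: |R|=1.26346 >1
  x=-5.873: |R|=1.17432 >1
Stable set (-5.7037, 0).

left endpoint -5.7037.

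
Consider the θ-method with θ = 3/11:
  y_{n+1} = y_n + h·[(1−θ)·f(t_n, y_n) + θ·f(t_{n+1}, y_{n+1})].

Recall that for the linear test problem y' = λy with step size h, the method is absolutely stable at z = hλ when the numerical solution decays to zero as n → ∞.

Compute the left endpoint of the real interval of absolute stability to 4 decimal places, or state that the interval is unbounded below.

On y'=λy, z=hλ:
  y_{n+1} = y_n + z·[8/11·y_n + 3/11·y_{n+1}] ⇒ (1 − 3/11z)y_{n+1} = (1 + 8/11z)y_n
  R(z) = (1 + 8/11z)/(1 − 3/11z).

Find x<0 with |R(x)|<1.
x=-0.87: |R|=0.2968
R=−1: 1+8/11x = −1+3/11x ⇒ -5/11x=2 ⇒ x=2/(-5/11)=-4.4000
Confirm numerically:
  x=-4.025: |R|=0.91874 <1
  x=-3.529: |R|=0.79826 <1
  x=-3.422: |R|=0.77006 <1
  x=-2.441: |R|=0.46543 <1
  x=-4.880: |R|=1.09360 >1
  x=-4.869: |R|=1.09158 >1
Stable set (-4.4000, 0).

left endpoint -4.4000.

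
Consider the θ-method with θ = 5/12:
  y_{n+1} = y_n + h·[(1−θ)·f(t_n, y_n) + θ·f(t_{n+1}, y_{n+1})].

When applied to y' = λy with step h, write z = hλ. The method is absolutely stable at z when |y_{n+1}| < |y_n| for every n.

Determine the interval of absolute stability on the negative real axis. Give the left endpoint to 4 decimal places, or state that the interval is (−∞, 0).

Set f=λy, z=hλ:
  y_{n+1} = y_n + z·[7/12·y_n + 5/12·y_{n+1}] ⇒ (1 − 5/12z)y_{n+1} = (1 + 7/12z)y_n
  Hence R(z) = (1 + 7/12z)/(1 − 5/12z).

Need |R(x)|<1, x<0.
x=-1.65: |R|=0.0222
R=−1: 1+7/12x = −1+5/12x ⇒ -1/6x=2 ⇒ x=2/(-1/6)=-12.0000
Confirm numerically:
  x=-10.464: |R|=0.95224 <1
  x=-8.252: |R|=0.85926 <1
  x=-5.866: |R|=0.70317 <1
  x=-5.433: |R|=0.66465 <1
  x=-12.306: |R|=1.00832 >1
  x=-12.158: |R|=1.00434 >1
Stable set (-12.0000, 0).

(-12.0000, 0).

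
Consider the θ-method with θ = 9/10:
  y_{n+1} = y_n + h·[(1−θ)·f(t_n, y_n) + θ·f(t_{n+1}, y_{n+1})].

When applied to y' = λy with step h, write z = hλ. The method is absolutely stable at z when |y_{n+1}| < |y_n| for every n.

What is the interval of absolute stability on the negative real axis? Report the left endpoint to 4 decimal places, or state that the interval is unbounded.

Set f=λy, z=hλ:
  y_{n+1} = y_n + z·[1/10·y_n + 9/10·y_{n+1}] ⇒ (1 − 9/10z)y_{n+1} = (1 + 1/10z)y_n
  ⇒ R(z) = (1 + 1/10z)/(1 − 9/10z).

Find x<0 with |R(x)|<1.
x=-1.25: |R|=0.4118
x=-2: |R|=0.2857
x=-10: |R|=0.0000
x=-100: |R|=0.0989
θ=9/10≥1/2 ⇒ |1+1/10x|<|1−9/10x| ∀x<0 ⇒ interval (−∞,0).

interval (−∞, 0).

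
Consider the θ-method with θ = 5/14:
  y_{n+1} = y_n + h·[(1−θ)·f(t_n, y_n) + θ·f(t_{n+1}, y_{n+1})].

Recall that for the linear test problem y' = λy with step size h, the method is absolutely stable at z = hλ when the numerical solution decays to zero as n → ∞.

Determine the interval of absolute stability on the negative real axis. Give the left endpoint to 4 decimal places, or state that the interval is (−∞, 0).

Set f=λy, z=hλ:
  y_{n+1} = y_n + z·[9/14·y_n + 5/14·y_{n+1}] ⇒ (1 − 5/14z)y_{n+1} = (1 + 9/14z)y_n
  Hence R(z) = (1 + 9/14z)/(1 − 5/14z).

Solve |R(x)|<1 on ℝ⁻.
x=-1.66: |R|=0.0422
R=−1: 1+9/14x = −1+5/14x ⇒ -2/7x=2 ⇒ x=2/(-2/7)=-7.0000
Confirm numerically:
  x=-6.829: |R|=0.98579 <1
  x=-6.584: |R|=0.96454 <1
  x=-3.057: |R|=0.46143 <1
  x=-7.294: |R|=1.02330 >1
  x=-7.267: |R|=1.02122 >1
  x=-7.103: |R|=1.00832 >1
Interval (-7.0000, 0).

(-7.0000, 0).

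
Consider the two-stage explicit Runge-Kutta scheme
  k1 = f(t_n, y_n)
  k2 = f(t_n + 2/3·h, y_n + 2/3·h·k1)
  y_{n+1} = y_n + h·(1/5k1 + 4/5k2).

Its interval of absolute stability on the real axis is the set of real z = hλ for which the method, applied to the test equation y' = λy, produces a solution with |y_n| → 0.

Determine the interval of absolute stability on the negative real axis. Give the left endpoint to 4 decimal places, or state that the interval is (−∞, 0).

z∈(-1.8750,0).

On y'=λy, z=hλ:
  k1=λy_n ⇒ h·k1=z·y_n;  k2=λ(1+2/3z)y_n ⇒ h·k2=z(1+2/3z)y_n
  y_{n+1}/y_n = 1 + 1/5z + 4/5z(1+2/3z) = 1 + z + 8/15z²
  ⇒ R(z) = 1 + z + 8/15z².

Need |R(x)|<1, x<0.
x=-1.78: |R|=0.9098
R=1: x+8/15x²=0 ⇒ x=−15/8=-1.8750; min R=1−1/(4·8/15)=0.5312>−1
Confirm numerically:
  x=-1.108: |R|=0.54675 <1
  x=-1.057: |R|=0.53887 <1
  x=-0.901: |R|=0.53196 <1
  x=-2.038: |R|=1.17717 >1
  x=-1.997: |R|=1.12994 >1
Interval (-1.8750, 0).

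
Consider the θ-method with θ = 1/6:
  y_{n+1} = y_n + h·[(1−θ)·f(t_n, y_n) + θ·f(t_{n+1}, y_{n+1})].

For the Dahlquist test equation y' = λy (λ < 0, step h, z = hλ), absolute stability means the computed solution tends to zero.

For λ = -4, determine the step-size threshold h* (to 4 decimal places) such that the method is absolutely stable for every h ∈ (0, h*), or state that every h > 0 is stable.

(-3.0000,0); λ=-4 ⇒ h* = (3)/4 = 0.7500.

On y'=λy, z=hλ:
  y_{n+1} = y_n + z·[5/6·y_n + 1/6·y_{n+1}] ⇒ (1 − 1/6z)y_{n+1} = (1 + 5/6z)y_n
  so R(z) = (1 + 5/6z)/(1 − 1/6z).

Solve |R(x)|<1 on ℝ⁻.
x=-1.54: |R|=0.2255
R=−1: 1+5/6x = −1+1/6x ⇒ -2/3x=2 ⇒ x=2/(-2/3)=-3.0000
Confirm numerically:
  x=-2.442: |R|=0.73561 <1
  x=-2.316: |R|=0.67100 <1
  x=-1.616: |R|=0.27311 <1
  x=-3.363: |R|=1.15508 >1
  x=-3.315: |R|=1.13527 >1
  x=-3.021: |R|=1.00931 >1
Interval (-3.0000, 0).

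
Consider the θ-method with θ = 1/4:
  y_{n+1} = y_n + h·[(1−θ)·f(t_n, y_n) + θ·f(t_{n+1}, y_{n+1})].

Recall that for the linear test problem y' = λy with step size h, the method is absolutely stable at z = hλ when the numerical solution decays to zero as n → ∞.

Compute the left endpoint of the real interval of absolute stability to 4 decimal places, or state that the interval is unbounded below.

On y'=λy, z=hλ:
  y_{n+1} = y_n + z·[3/4·y_n + 1/4·y_{n+1}] ⇒ (1 − 1/4z)y_{n+1} = (1 + 3/4z)y_n
  R(z) = (1 + 3/4z)/(1 − 1/4z).

Boundary: |R(x)|=1, x<0.
x=-0.35: |R|=0.6782
R=−1: 1+3/4x = −1+1/4x ⇒ -1/2x=2 ⇒ x=2/(-1/2)=-4.0000
Confirm numerically:
  x=-3.112: |R|=0.75028 <1
  x=-2.455: |R|=0.52130 <1
  x=-2.398: |R|=0.49922 <1
  x=-1.888: |R|=0.28261 <1
  x=-4.347: |R|=1.08314 >1
  x=-4.338: |R|=1.08107 >1
Stable set (-4.0000, 0).

z* = -4.0000.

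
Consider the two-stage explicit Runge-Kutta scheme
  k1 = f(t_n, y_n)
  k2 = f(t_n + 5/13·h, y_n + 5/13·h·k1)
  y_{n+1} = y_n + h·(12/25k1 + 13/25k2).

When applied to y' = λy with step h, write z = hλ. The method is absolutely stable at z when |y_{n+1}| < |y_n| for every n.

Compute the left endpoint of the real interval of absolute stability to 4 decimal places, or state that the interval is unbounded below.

left endpoint -5.0000.

With y'=λy (z=hλ):
  k1=λy_n ⇒ h·k1=z·y_n;  k2=λ(1+5/13z)y_n ⇒ h·k2=z(1+5/13z)y_n
  y_{n+1}/y_n = 1 + 12/25z + 13/25z(1+5/13z) = 1 + z + 1/5z²
  ⇒ R(z) = 1 + z + 1/5z².

Need |R(x)|<1, x<0.
x=-0.46: |R|=0.5823
R=1: x+1/5x²=0 ⇒ x=−5=-5.0000; min R=1−1/(4·1/5)=-0.2500>−1
Confirm numerically:
  x=-4.689: |R|=0.70834 <1
  x=-4.434: |R|=0.49807 <1
  x=-3.761: |R|=0.06802 <1
  x=-2.280: |R|=0.24032 <1
  x=-5.284: |R|=1.30013 >1
  x=-5.074: |R|=1.07510 >1
Interval (-5.0000, 0).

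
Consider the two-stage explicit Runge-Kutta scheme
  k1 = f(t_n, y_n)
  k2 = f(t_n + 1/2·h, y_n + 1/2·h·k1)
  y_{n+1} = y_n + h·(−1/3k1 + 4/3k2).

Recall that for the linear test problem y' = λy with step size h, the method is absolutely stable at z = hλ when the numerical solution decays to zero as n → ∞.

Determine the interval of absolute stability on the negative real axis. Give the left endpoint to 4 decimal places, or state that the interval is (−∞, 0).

Set f=λy, z=hλ:
  k1=λy_n ⇒ h·k1=z·y_n;  k2=λ(1+1/2z)y_n ⇒ h·k2=z(1+1/2z)y_n
  y_{n+1}/y_n = 1 − 1/3z + 4/3z(1+1/2z) = 1 + z + 2/3z²
  R(z) = 1 + z + 2/3z².

Find x<0 with |R(x)|<1.
x=-0.41: |R|=0.7021
R=1: x+2/3x²=0 ⇒ x=−3/2=-1.5000; min R=1−1/(4·2/3)=0.6250>−1
Confirm numerically:
  x=-1.395: |R|=0.90235 <1
  x=-0.966: |R|=0.65610 <1
  x=-0.936: |R|=0.64806 <1
  x=-2.033: |R|=1.72239 >1
  x=-2.024: |R|=1.70705 >1
  x=-1.845: |R|=1.42435 >1
Interval (-1.5000, 0).

(-1.5000, 0).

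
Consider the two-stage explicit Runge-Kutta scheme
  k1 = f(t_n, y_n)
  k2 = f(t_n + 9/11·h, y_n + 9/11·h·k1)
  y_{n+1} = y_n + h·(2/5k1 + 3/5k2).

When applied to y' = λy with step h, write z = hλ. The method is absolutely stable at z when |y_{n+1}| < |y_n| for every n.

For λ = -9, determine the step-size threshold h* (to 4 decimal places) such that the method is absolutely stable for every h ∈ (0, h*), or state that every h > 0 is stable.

(-2.0370,0); λ=-9 ⇒ h* = (55/27)/9 = 0.2263.

With y'=λy (z=hλ):
  k1=λy_n ⇒ h·k1=z·y_n;  k2=λ(1+9/11z)y_n ⇒ h·k2=z(1+9/11z)y_n
  y_{n+1}/y_n = 1 + 2/5z + 3/5z(1+9/11z) = 1 + z + 27/55z²
  R(z) = 1 + z + 27/55z².

Boundary: |R(x)|=1, x<0.
x=-0.77: |R|=0.5211
R=1: x+27/55x²=0 ⇒ x=−55/27=-2.0370; min R=1−1/(4·27/55)=0.4907>−1
Confirm numerically:
  x=-1.953: |R|=0.91943 <1
  x=-1.869: |R|=0.84582 <1
  x=-1.046: |R|=0.49111 <1
  x=-0.910: |R|=0.49652 <1
  x=-2.542: |R|=1.63014 >1
  x=-2.411: |R|=1.44262 >1
Interval (-2.0370, 0).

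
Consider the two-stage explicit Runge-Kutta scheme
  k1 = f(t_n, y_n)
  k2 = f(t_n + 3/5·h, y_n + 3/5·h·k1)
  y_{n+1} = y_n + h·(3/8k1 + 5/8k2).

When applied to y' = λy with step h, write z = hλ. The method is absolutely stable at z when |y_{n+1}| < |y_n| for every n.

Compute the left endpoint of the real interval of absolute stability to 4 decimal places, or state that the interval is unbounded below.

left endpoint -2.6667.

On y'=λy, z=hλ:
  k1=λy_n ⇒ h·k1=z·y_n;  k2=λ(1+3/5z)y_n ⇒ h·k2=z(1+3/5z)y_n
  y_{n+1}/y_n = 1 + 3/8z + 5/8z(1+3/5z) = 1 + z + 3/8z²
  Hence R(z) = 1 + z + 3/8z².

Need |R(x)|<1, x<0.
x=-1.67: |R|=0.3758
R=1: x+3/8x²=0 ⇒ x=−8/3=-2.6667; min R=1−1/(4·3/8)=0.3333>−1
Confirm numerically:
  x=-2.436: |R|=0.78929 <1
  x=-1.463: |R|=0.33964 <1
  x=-1.120: |R|=0.35040 <1
  x=-3.229: |R|=1.68092 >1
  x=-2.896: |R|=1.24906 >1
Interval (-2.6667, 0).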